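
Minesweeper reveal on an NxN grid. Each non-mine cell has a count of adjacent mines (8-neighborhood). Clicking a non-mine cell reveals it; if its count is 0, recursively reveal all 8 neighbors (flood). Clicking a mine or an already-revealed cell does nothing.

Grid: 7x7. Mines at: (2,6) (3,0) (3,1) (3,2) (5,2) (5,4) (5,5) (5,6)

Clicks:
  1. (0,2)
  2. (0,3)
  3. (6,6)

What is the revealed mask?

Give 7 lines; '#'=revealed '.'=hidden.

Answer: #######
#######
######.
...###.
...###.
.......
......#

Derivation:
Click 1 (0,2) count=0: revealed 26 new [(0,0) (0,1) (0,2) (0,3) (0,4) (0,5) (0,6) (1,0) (1,1) (1,2) (1,3) (1,4) (1,5) (1,6) (2,0) (2,1) (2,2) (2,3) (2,4) (2,5) (3,3) (3,4) (3,5) (4,3) (4,4) (4,5)] -> total=26
Click 2 (0,3) count=0: revealed 0 new [(none)] -> total=26
Click 3 (6,6) count=2: revealed 1 new [(6,6)] -> total=27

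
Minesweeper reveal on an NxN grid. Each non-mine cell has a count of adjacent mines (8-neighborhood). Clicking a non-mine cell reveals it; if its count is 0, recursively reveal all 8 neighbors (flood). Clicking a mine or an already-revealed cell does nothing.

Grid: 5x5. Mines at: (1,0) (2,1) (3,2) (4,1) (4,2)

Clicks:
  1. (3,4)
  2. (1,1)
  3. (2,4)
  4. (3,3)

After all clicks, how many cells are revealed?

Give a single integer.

Click 1 (3,4) count=0: revealed 15 new [(0,1) (0,2) (0,3) (0,4) (1,1) (1,2) (1,3) (1,4) (2,2) (2,3) (2,4) (3,3) (3,4) (4,3) (4,4)] -> total=15
Click 2 (1,1) count=2: revealed 0 new [(none)] -> total=15
Click 3 (2,4) count=0: revealed 0 new [(none)] -> total=15
Click 4 (3,3) count=2: revealed 0 new [(none)] -> total=15

Answer: 15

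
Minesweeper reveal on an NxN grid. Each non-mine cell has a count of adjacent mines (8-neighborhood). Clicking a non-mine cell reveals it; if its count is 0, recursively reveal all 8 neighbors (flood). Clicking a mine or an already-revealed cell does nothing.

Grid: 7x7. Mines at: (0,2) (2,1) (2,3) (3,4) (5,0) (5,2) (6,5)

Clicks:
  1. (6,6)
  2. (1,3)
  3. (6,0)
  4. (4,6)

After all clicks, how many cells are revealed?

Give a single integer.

Answer: 19

Derivation:
Click 1 (6,6) count=1: revealed 1 new [(6,6)] -> total=1
Click 2 (1,3) count=2: revealed 1 new [(1,3)] -> total=2
Click 3 (6,0) count=1: revealed 1 new [(6,0)] -> total=3
Click 4 (4,6) count=0: revealed 16 new [(0,3) (0,4) (0,5) (0,6) (1,4) (1,5) (1,6) (2,4) (2,5) (2,6) (3,5) (3,6) (4,5) (4,6) (5,5) (5,6)] -> total=19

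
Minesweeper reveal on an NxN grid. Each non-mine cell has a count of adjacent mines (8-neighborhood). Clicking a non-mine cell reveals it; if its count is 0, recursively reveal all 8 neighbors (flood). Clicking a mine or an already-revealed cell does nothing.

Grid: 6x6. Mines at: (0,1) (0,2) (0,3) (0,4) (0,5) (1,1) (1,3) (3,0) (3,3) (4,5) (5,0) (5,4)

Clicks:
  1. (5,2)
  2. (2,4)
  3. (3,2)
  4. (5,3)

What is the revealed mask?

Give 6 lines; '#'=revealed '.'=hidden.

Click 1 (5,2) count=0: revealed 6 new [(4,1) (4,2) (4,3) (5,1) (5,2) (5,3)] -> total=6
Click 2 (2,4) count=2: revealed 1 new [(2,4)] -> total=7
Click 3 (3,2) count=1: revealed 1 new [(3,2)] -> total=8
Click 4 (5,3) count=1: revealed 0 new [(none)] -> total=8

Answer: ......
......
....#.
..#...
.###..
.###..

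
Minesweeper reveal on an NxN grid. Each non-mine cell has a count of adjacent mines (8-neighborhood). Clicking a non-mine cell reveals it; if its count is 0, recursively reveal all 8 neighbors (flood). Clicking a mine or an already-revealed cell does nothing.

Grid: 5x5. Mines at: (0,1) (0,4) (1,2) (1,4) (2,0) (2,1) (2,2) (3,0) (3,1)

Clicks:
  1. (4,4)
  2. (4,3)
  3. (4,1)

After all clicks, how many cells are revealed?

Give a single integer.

Answer: 9

Derivation:
Click 1 (4,4) count=0: revealed 8 new [(2,3) (2,4) (3,2) (3,3) (3,4) (4,2) (4,3) (4,4)] -> total=8
Click 2 (4,3) count=0: revealed 0 new [(none)] -> total=8
Click 3 (4,1) count=2: revealed 1 new [(4,1)] -> total=9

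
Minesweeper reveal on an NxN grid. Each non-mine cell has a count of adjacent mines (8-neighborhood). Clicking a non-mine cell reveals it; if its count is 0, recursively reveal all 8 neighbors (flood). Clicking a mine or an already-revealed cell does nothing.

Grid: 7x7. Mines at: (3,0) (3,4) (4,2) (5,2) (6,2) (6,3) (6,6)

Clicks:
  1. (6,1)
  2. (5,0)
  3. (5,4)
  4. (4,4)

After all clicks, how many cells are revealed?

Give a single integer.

Answer: 8

Derivation:
Click 1 (6,1) count=2: revealed 1 new [(6,1)] -> total=1
Click 2 (5,0) count=0: revealed 5 new [(4,0) (4,1) (5,0) (5,1) (6,0)] -> total=6
Click 3 (5,4) count=1: revealed 1 new [(5,4)] -> total=7
Click 4 (4,4) count=1: revealed 1 new [(4,4)] -> total=8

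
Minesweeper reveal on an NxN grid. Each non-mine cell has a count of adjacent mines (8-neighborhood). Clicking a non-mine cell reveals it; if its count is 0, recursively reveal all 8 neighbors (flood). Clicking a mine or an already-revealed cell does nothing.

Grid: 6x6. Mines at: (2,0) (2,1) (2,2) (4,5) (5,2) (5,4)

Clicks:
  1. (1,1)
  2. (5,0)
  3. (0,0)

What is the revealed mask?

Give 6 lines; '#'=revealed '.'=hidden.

Click 1 (1,1) count=3: revealed 1 new [(1,1)] -> total=1
Click 2 (5,0) count=0: revealed 6 new [(3,0) (3,1) (4,0) (4,1) (5,0) (5,1)] -> total=7
Click 3 (0,0) count=0: revealed 17 new [(0,0) (0,1) (0,2) (0,3) (0,4) (0,5) (1,0) (1,2) (1,3) (1,4) (1,5) (2,3) (2,4) (2,5) (3,3) (3,4) (3,5)] -> total=24

Answer: ######
######
...###
##.###
##....
##....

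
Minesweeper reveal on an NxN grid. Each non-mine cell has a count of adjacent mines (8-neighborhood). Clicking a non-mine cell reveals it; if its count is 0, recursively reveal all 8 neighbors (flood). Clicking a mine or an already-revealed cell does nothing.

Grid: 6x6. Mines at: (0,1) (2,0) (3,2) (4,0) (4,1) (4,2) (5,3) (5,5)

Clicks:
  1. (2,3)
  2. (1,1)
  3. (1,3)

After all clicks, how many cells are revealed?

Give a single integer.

Answer: 19

Derivation:
Click 1 (2,3) count=1: revealed 1 new [(2,3)] -> total=1
Click 2 (1,1) count=2: revealed 1 new [(1,1)] -> total=2
Click 3 (1,3) count=0: revealed 17 new [(0,2) (0,3) (0,4) (0,5) (1,2) (1,3) (1,4) (1,5) (2,2) (2,4) (2,5) (3,3) (3,4) (3,5) (4,3) (4,4) (4,5)] -> total=19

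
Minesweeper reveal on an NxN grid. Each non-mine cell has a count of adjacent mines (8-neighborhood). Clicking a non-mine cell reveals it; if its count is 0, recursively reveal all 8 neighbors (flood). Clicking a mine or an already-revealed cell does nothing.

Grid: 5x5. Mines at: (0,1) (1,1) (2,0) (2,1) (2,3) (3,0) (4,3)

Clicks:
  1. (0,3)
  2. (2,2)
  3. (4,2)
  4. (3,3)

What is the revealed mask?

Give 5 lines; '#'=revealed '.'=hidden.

Click 1 (0,3) count=0: revealed 6 new [(0,2) (0,3) (0,4) (1,2) (1,3) (1,4)] -> total=6
Click 2 (2,2) count=3: revealed 1 new [(2,2)] -> total=7
Click 3 (4,2) count=1: revealed 1 new [(4,2)] -> total=8
Click 4 (3,3) count=2: revealed 1 new [(3,3)] -> total=9

Answer: ..###
..###
..#..
...#.
..#..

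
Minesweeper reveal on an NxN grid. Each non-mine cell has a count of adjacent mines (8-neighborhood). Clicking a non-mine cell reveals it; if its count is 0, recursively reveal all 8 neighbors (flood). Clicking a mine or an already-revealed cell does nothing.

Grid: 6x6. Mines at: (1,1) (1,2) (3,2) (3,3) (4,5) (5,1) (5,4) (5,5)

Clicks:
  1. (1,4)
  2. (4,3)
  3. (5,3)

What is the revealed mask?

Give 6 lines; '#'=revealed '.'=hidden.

Click 1 (1,4) count=0: revealed 11 new [(0,3) (0,4) (0,5) (1,3) (1,4) (1,5) (2,3) (2,4) (2,5) (3,4) (3,5)] -> total=11
Click 2 (4,3) count=3: revealed 1 new [(4,3)] -> total=12
Click 3 (5,3) count=1: revealed 1 new [(5,3)] -> total=13

Answer: ...###
...###
...###
....##
...#..
...#..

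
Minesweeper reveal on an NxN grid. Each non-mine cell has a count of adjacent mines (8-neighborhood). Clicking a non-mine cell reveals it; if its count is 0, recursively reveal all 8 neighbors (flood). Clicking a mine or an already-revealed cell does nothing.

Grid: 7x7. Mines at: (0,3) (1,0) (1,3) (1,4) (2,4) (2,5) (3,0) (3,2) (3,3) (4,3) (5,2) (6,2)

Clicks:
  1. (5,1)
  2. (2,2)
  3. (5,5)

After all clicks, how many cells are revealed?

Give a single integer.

Answer: 16

Derivation:
Click 1 (5,1) count=2: revealed 1 new [(5,1)] -> total=1
Click 2 (2,2) count=3: revealed 1 new [(2,2)] -> total=2
Click 3 (5,5) count=0: revealed 14 new [(3,4) (3,5) (3,6) (4,4) (4,5) (4,6) (5,3) (5,4) (5,5) (5,6) (6,3) (6,4) (6,5) (6,6)] -> total=16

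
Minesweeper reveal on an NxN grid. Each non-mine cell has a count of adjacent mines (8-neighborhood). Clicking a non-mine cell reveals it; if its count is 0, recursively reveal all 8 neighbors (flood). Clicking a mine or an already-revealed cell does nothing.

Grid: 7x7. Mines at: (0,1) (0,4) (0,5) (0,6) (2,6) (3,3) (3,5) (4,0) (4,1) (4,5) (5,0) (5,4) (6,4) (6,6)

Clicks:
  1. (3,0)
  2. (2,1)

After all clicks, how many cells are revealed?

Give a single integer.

Answer: 9

Derivation:
Click 1 (3,0) count=2: revealed 1 new [(3,0)] -> total=1
Click 2 (2,1) count=0: revealed 8 new [(1,0) (1,1) (1,2) (2,0) (2,1) (2,2) (3,1) (3,2)] -> total=9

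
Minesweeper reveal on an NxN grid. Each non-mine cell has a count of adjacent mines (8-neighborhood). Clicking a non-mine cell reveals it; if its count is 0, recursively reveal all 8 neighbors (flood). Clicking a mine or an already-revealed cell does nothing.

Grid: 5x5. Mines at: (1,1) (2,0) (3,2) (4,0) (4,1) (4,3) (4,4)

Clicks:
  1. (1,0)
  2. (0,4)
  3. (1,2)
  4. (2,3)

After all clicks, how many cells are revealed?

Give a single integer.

Answer: 12

Derivation:
Click 1 (1,0) count=2: revealed 1 new [(1,0)] -> total=1
Click 2 (0,4) count=0: revealed 11 new [(0,2) (0,3) (0,4) (1,2) (1,3) (1,4) (2,2) (2,3) (2,4) (3,3) (3,4)] -> total=12
Click 3 (1,2) count=1: revealed 0 new [(none)] -> total=12
Click 4 (2,3) count=1: revealed 0 new [(none)] -> total=12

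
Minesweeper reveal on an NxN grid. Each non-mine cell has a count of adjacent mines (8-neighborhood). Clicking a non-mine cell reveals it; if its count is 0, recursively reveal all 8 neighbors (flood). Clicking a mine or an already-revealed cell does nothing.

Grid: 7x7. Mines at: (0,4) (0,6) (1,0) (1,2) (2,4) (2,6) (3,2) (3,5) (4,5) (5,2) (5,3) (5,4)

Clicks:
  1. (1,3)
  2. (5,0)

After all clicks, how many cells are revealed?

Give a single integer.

Answer: 11

Derivation:
Click 1 (1,3) count=3: revealed 1 new [(1,3)] -> total=1
Click 2 (5,0) count=0: revealed 10 new [(2,0) (2,1) (3,0) (3,1) (4,0) (4,1) (5,0) (5,1) (6,0) (6,1)] -> total=11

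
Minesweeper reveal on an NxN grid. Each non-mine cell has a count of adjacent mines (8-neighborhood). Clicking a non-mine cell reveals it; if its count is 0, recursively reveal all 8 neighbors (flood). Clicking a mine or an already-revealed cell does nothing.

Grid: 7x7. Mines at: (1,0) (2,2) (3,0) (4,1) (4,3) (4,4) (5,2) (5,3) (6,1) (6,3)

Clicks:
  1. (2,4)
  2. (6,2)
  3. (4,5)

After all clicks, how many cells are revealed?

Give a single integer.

Click 1 (2,4) count=0: revealed 28 new [(0,1) (0,2) (0,3) (0,4) (0,5) (0,6) (1,1) (1,2) (1,3) (1,4) (1,5) (1,6) (2,3) (2,4) (2,5) (2,6) (3,3) (3,4) (3,5) (3,6) (4,5) (4,6) (5,4) (5,5) (5,6) (6,4) (6,5) (6,6)] -> total=28
Click 2 (6,2) count=4: revealed 1 new [(6,2)] -> total=29
Click 3 (4,5) count=1: revealed 0 new [(none)] -> total=29

Answer: 29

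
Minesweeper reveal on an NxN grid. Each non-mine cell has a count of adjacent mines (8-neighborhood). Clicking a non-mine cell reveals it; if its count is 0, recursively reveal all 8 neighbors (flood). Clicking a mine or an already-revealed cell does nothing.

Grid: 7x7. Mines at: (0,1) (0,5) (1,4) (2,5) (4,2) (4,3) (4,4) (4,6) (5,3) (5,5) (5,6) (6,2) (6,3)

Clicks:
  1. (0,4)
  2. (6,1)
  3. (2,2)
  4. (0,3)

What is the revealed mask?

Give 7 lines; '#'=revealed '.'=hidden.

Click 1 (0,4) count=2: revealed 1 new [(0,4)] -> total=1
Click 2 (6,1) count=1: revealed 1 new [(6,1)] -> total=2
Click 3 (2,2) count=0: revealed 17 new [(1,0) (1,1) (1,2) (1,3) (2,0) (2,1) (2,2) (2,3) (3,0) (3,1) (3,2) (3,3) (4,0) (4,1) (5,0) (5,1) (6,0)] -> total=19
Click 4 (0,3) count=1: revealed 1 new [(0,3)] -> total=20

Answer: ...##..
####...
####...
####...
##.....
##.....
##.....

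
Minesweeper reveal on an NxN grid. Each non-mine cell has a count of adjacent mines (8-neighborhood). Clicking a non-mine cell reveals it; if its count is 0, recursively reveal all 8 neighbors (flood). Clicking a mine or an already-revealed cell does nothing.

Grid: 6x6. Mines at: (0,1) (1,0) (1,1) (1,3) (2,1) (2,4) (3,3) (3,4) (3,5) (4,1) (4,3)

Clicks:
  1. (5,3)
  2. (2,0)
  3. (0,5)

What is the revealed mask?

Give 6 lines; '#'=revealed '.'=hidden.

Click 1 (5,3) count=1: revealed 1 new [(5,3)] -> total=1
Click 2 (2,0) count=3: revealed 1 new [(2,0)] -> total=2
Click 3 (0,5) count=0: revealed 4 new [(0,4) (0,5) (1,4) (1,5)] -> total=6

Answer: ....##
....##
#.....
......
......
...#..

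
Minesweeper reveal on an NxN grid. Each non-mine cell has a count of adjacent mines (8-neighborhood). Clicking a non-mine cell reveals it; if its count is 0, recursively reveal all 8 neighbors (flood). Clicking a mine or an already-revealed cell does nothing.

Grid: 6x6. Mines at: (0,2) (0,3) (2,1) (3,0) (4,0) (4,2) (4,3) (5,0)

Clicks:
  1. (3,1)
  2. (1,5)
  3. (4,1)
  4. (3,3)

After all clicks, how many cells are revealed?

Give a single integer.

Answer: 20

Derivation:
Click 1 (3,1) count=4: revealed 1 new [(3,1)] -> total=1
Click 2 (1,5) count=0: revealed 18 new [(0,4) (0,5) (1,2) (1,3) (1,4) (1,5) (2,2) (2,3) (2,4) (2,5) (3,2) (3,3) (3,4) (3,5) (4,4) (4,5) (5,4) (5,5)] -> total=19
Click 3 (4,1) count=4: revealed 1 new [(4,1)] -> total=20
Click 4 (3,3) count=2: revealed 0 new [(none)] -> total=20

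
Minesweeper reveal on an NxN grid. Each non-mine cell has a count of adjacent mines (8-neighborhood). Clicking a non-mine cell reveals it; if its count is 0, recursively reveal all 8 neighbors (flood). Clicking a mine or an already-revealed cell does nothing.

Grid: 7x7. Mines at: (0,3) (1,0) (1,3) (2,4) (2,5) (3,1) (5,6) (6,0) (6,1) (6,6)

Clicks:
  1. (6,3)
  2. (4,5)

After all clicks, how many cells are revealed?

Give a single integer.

Click 1 (6,3) count=0: revealed 16 new [(3,2) (3,3) (3,4) (3,5) (4,2) (4,3) (4,4) (4,5) (5,2) (5,3) (5,4) (5,5) (6,2) (6,3) (6,4) (6,5)] -> total=16
Click 2 (4,5) count=1: revealed 0 new [(none)] -> total=16

Answer: 16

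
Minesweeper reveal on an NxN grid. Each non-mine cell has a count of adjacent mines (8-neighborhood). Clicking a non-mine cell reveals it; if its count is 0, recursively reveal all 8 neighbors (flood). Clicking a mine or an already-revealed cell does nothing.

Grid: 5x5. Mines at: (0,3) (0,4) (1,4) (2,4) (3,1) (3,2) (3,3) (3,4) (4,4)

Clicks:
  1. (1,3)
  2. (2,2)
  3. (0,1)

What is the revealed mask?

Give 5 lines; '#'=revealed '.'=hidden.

Answer: ###..
####.
###..
.....
.....

Derivation:
Click 1 (1,3) count=4: revealed 1 new [(1,3)] -> total=1
Click 2 (2,2) count=3: revealed 1 new [(2,2)] -> total=2
Click 3 (0,1) count=0: revealed 8 new [(0,0) (0,1) (0,2) (1,0) (1,1) (1,2) (2,0) (2,1)] -> total=10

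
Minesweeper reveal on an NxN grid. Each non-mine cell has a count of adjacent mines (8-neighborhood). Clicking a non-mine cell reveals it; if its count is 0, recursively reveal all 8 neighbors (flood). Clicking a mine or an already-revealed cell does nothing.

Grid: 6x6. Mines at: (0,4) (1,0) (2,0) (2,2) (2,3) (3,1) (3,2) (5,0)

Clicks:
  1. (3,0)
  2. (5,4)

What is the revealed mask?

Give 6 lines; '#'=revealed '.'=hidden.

Answer: ......
....##
....##
#..###
.#####
.#####

Derivation:
Click 1 (3,0) count=2: revealed 1 new [(3,0)] -> total=1
Click 2 (5,4) count=0: revealed 17 new [(1,4) (1,5) (2,4) (2,5) (3,3) (3,4) (3,5) (4,1) (4,2) (4,3) (4,4) (4,5) (5,1) (5,2) (5,3) (5,4) (5,5)] -> total=18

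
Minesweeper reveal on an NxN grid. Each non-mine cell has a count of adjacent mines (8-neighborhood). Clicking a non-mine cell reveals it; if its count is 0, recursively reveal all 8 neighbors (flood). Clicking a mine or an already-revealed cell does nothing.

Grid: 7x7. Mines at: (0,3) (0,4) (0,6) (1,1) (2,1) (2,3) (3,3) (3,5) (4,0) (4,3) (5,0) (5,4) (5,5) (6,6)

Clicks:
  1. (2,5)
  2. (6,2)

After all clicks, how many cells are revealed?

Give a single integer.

Answer: 7

Derivation:
Click 1 (2,5) count=1: revealed 1 new [(2,5)] -> total=1
Click 2 (6,2) count=0: revealed 6 new [(5,1) (5,2) (5,3) (6,1) (6,2) (6,3)] -> total=7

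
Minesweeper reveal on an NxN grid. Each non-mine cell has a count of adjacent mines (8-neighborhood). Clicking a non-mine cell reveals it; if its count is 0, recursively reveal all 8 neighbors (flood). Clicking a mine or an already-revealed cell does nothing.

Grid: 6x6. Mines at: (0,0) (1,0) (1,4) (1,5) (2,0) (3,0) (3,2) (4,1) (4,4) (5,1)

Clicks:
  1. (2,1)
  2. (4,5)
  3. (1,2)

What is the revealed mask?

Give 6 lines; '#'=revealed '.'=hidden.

Answer: .###..
.###..
.###..
......
.....#
......

Derivation:
Click 1 (2,1) count=4: revealed 1 new [(2,1)] -> total=1
Click 2 (4,5) count=1: revealed 1 new [(4,5)] -> total=2
Click 3 (1,2) count=0: revealed 8 new [(0,1) (0,2) (0,3) (1,1) (1,2) (1,3) (2,2) (2,3)] -> total=10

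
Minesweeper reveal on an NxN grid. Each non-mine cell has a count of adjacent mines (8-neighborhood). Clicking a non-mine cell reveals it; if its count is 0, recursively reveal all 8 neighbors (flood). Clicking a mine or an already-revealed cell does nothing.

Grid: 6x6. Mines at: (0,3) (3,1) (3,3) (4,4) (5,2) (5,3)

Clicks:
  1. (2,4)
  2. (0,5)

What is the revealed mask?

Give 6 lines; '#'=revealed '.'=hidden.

Answer: ....##
....##
....##
....##
......
......

Derivation:
Click 1 (2,4) count=1: revealed 1 new [(2,4)] -> total=1
Click 2 (0,5) count=0: revealed 7 new [(0,4) (0,5) (1,4) (1,5) (2,5) (3,4) (3,5)] -> total=8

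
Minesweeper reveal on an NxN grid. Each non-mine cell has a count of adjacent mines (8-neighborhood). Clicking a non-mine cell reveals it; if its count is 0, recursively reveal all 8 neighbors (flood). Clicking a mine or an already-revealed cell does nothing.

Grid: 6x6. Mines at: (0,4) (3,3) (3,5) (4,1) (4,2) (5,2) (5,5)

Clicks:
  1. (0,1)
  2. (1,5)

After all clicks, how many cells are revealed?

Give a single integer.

Answer: 16

Derivation:
Click 1 (0,1) count=0: revealed 15 new [(0,0) (0,1) (0,2) (0,3) (1,0) (1,1) (1,2) (1,3) (2,0) (2,1) (2,2) (2,3) (3,0) (3,1) (3,2)] -> total=15
Click 2 (1,5) count=1: revealed 1 new [(1,5)] -> total=16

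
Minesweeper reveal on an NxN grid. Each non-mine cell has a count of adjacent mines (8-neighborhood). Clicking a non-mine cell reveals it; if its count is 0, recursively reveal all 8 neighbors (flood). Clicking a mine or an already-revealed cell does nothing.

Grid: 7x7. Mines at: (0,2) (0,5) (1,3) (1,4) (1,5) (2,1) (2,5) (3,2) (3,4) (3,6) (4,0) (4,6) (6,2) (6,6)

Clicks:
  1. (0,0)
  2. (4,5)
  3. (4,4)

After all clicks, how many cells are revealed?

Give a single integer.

Click 1 (0,0) count=0: revealed 4 new [(0,0) (0,1) (1,0) (1,1)] -> total=4
Click 2 (4,5) count=3: revealed 1 new [(4,5)] -> total=5
Click 3 (4,4) count=1: revealed 1 new [(4,4)] -> total=6

Answer: 6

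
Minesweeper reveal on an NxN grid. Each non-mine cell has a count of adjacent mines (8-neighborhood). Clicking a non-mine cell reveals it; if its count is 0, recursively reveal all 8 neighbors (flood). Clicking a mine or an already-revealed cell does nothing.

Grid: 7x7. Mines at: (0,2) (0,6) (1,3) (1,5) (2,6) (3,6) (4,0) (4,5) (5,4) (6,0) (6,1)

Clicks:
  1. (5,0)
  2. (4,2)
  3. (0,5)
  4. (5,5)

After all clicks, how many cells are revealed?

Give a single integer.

Answer: 25

Derivation:
Click 1 (5,0) count=3: revealed 1 new [(5,0)] -> total=1
Click 2 (4,2) count=0: revealed 22 new [(0,0) (0,1) (1,0) (1,1) (1,2) (2,0) (2,1) (2,2) (2,3) (2,4) (3,0) (3,1) (3,2) (3,3) (3,4) (4,1) (4,2) (4,3) (4,4) (5,1) (5,2) (5,3)] -> total=23
Click 3 (0,5) count=2: revealed 1 new [(0,5)] -> total=24
Click 4 (5,5) count=2: revealed 1 new [(5,5)] -> total=25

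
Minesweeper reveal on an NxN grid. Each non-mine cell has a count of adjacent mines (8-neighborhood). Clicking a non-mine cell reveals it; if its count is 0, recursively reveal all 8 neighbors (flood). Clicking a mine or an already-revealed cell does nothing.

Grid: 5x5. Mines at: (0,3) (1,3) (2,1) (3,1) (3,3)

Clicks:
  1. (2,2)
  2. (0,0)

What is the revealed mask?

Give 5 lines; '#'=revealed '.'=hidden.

Answer: ###..
###..
..#..
.....
.....

Derivation:
Click 1 (2,2) count=4: revealed 1 new [(2,2)] -> total=1
Click 2 (0,0) count=0: revealed 6 new [(0,0) (0,1) (0,2) (1,0) (1,1) (1,2)] -> total=7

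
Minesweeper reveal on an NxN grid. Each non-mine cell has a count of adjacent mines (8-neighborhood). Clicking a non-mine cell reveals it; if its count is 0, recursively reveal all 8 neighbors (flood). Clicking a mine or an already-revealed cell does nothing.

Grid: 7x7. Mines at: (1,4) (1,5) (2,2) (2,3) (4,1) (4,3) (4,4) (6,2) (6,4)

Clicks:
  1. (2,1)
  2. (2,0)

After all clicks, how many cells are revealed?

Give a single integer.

Answer: 12

Derivation:
Click 1 (2,1) count=1: revealed 1 new [(2,1)] -> total=1
Click 2 (2,0) count=0: revealed 11 new [(0,0) (0,1) (0,2) (0,3) (1,0) (1,1) (1,2) (1,3) (2,0) (3,0) (3,1)] -> total=12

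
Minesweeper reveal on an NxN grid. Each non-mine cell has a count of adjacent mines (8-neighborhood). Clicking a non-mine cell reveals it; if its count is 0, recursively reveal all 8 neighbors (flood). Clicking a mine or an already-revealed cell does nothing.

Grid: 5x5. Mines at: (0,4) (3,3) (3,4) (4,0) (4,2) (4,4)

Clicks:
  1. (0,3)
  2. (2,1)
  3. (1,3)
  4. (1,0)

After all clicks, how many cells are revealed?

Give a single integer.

Click 1 (0,3) count=1: revealed 1 new [(0,3)] -> total=1
Click 2 (2,1) count=0: revealed 14 new [(0,0) (0,1) (0,2) (1,0) (1,1) (1,2) (1,3) (2,0) (2,1) (2,2) (2,3) (3,0) (3,1) (3,2)] -> total=15
Click 3 (1,3) count=1: revealed 0 new [(none)] -> total=15
Click 4 (1,0) count=0: revealed 0 new [(none)] -> total=15

Answer: 15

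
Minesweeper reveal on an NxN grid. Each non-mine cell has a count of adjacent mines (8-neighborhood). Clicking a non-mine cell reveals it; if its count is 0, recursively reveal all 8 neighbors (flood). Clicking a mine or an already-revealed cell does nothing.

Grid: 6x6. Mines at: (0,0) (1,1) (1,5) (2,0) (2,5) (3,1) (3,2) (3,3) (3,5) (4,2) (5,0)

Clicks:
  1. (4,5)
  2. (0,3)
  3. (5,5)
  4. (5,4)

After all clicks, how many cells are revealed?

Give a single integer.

Click 1 (4,5) count=1: revealed 1 new [(4,5)] -> total=1
Click 2 (0,3) count=0: revealed 9 new [(0,2) (0,3) (0,4) (1,2) (1,3) (1,4) (2,2) (2,3) (2,4)] -> total=10
Click 3 (5,5) count=0: revealed 5 new [(4,3) (4,4) (5,3) (5,4) (5,5)] -> total=15
Click 4 (5,4) count=0: revealed 0 new [(none)] -> total=15

Answer: 15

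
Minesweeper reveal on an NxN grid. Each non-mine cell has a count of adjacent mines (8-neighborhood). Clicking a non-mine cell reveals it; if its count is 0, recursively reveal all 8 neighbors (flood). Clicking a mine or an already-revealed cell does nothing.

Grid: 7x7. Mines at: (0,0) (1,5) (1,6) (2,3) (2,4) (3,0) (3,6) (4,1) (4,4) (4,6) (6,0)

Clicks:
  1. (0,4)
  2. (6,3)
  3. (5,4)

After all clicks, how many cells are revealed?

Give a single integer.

Click 1 (0,4) count=1: revealed 1 new [(0,4)] -> total=1
Click 2 (6,3) count=0: revealed 12 new [(5,1) (5,2) (5,3) (5,4) (5,5) (5,6) (6,1) (6,2) (6,3) (6,4) (6,5) (6,6)] -> total=13
Click 3 (5,4) count=1: revealed 0 new [(none)] -> total=13

Answer: 13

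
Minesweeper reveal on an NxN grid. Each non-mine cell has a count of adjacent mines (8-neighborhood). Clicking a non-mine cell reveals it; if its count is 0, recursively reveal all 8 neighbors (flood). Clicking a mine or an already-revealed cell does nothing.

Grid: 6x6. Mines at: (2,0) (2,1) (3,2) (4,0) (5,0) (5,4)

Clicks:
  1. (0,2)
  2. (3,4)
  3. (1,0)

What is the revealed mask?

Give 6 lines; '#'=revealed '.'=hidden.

Answer: ######
######
..####
...###
...###
......

Derivation:
Click 1 (0,2) count=0: revealed 22 new [(0,0) (0,1) (0,2) (0,3) (0,4) (0,5) (1,0) (1,1) (1,2) (1,3) (1,4) (1,5) (2,2) (2,3) (2,4) (2,5) (3,3) (3,4) (3,5) (4,3) (4,4) (4,5)] -> total=22
Click 2 (3,4) count=0: revealed 0 new [(none)] -> total=22
Click 3 (1,0) count=2: revealed 0 new [(none)] -> total=22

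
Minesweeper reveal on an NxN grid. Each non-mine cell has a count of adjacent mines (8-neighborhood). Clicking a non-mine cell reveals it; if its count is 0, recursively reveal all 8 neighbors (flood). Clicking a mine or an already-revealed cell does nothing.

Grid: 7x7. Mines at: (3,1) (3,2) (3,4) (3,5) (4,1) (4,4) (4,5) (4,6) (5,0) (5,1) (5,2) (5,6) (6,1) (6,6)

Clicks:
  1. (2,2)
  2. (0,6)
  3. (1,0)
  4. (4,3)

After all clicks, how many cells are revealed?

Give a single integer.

Answer: 22

Derivation:
Click 1 (2,2) count=2: revealed 1 new [(2,2)] -> total=1
Click 2 (0,6) count=0: revealed 20 new [(0,0) (0,1) (0,2) (0,3) (0,4) (0,5) (0,6) (1,0) (1,1) (1,2) (1,3) (1,4) (1,5) (1,6) (2,0) (2,1) (2,3) (2,4) (2,5) (2,6)] -> total=21
Click 3 (1,0) count=0: revealed 0 new [(none)] -> total=21
Click 4 (4,3) count=4: revealed 1 new [(4,3)] -> total=22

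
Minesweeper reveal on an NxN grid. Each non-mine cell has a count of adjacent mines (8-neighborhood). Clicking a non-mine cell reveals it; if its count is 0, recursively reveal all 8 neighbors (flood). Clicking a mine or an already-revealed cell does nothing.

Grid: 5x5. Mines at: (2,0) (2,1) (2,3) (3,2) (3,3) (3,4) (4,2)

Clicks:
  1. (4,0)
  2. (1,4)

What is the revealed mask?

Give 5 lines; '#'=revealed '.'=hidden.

Answer: .....
....#
.....
##...
##...

Derivation:
Click 1 (4,0) count=0: revealed 4 new [(3,0) (3,1) (4,0) (4,1)] -> total=4
Click 2 (1,4) count=1: revealed 1 new [(1,4)] -> total=5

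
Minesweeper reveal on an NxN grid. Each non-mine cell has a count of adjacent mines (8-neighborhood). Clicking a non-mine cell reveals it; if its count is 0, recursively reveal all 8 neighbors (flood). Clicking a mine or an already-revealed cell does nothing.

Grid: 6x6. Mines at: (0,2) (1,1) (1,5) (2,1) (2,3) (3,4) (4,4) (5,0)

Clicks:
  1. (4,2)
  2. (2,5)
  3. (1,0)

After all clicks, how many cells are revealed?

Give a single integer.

Answer: 11

Derivation:
Click 1 (4,2) count=0: revealed 9 new [(3,1) (3,2) (3,3) (4,1) (4,2) (4,3) (5,1) (5,2) (5,3)] -> total=9
Click 2 (2,5) count=2: revealed 1 new [(2,5)] -> total=10
Click 3 (1,0) count=2: revealed 1 new [(1,0)] -> total=11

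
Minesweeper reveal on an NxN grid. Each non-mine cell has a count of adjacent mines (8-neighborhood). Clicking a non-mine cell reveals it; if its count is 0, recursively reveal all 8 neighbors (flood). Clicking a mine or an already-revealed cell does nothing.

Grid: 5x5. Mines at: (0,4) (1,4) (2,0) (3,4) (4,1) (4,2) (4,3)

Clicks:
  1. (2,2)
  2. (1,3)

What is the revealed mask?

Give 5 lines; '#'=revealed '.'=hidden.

Answer: ####.
####.
.###.
.###.
.....

Derivation:
Click 1 (2,2) count=0: revealed 14 new [(0,0) (0,1) (0,2) (0,3) (1,0) (1,1) (1,2) (1,3) (2,1) (2,2) (2,3) (3,1) (3,2) (3,3)] -> total=14
Click 2 (1,3) count=2: revealed 0 new [(none)] -> total=14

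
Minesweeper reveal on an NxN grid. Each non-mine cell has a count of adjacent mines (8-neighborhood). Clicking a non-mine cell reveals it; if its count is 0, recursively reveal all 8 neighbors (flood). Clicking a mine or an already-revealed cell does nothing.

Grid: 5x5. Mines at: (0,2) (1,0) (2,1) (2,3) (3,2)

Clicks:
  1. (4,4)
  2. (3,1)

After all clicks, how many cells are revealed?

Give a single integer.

Answer: 5

Derivation:
Click 1 (4,4) count=0: revealed 4 new [(3,3) (3,4) (4,3) (4,4)] -> total=4
Click 2 (3,1) count=2: revealed 1 new [(3,1)] -> total=5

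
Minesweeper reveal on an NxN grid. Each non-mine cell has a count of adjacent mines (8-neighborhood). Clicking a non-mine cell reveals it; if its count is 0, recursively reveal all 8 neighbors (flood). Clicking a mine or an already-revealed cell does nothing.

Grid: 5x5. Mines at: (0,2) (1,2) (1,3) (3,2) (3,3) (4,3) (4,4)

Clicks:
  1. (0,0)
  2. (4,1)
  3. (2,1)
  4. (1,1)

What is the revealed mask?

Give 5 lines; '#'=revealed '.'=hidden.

Answer: ##...
##...
##...
##...
##...

Derivation:
Click 1 (0,0) count=0: revealed 10 new [(0,0) (0,1) (1,0) (1,1) (2,0) (2,1) (3,0) (3,1) (4,0) (4,1)] -> total=10
Click 2 (4,1) count=1: revealed 0 new [(none)] -> total=10
Click 3 (2,1) count=2: revealed 0 new [(none)] -> total=10
Click 4 (1,1) count=2: revealed 0 new [(none)] -> total=10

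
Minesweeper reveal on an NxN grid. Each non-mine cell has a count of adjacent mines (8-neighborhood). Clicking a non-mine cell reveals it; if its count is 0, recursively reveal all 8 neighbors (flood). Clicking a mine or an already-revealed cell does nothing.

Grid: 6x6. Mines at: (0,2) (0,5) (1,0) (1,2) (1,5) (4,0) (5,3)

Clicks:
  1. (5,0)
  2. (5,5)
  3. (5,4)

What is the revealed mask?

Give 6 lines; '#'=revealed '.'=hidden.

Answer: ......
......
.#####
.#####
.#####
#...##

Derivation:
Click 1 (5,0) count=1: revealed 1 new [(5,0)] -> total=1
Click 2 (5,5) count=0: revealed 17 new [(2,1) (2,2) (2,3) (2,4) (2,5) (3,1) (3,2) (3,3) (3,4) (3,5) (4,1) (4,2) (4,3) (4,4) (4,5) (5,4) (5,5)] -> total=18
Click 3 (5,4) count=1: revealed 0 new [(none)] -> total=18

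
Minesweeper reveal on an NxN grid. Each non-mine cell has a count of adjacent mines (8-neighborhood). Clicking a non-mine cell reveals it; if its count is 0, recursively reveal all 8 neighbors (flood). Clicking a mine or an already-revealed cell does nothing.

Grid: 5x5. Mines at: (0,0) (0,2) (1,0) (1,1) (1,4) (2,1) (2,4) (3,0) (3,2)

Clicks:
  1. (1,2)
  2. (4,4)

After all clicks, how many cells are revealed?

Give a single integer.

Answer: 5

Derivation:
Click 1 (1,2) count=3: revealed 1 new [(1,2)] -> total=1
Click 2 (4,4) count=0: revealed 4 new [(3,3) (3,4) (4,3) (4,4)] -> total=5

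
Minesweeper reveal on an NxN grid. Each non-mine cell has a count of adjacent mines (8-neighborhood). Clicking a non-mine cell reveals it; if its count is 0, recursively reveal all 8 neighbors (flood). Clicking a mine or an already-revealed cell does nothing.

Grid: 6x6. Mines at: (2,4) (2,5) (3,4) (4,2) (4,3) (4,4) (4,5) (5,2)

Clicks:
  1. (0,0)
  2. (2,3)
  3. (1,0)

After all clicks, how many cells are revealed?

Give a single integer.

Click 1 (0,0) count=0: revealed 24 new [(0,0) (0,1) (0,2) (0,3) (0,4) (0,5) (1,0) (1,1) (1,2) (1,3) (1,4) (1,5) (2,0) (2,1) (2,2) (2,3) (3,0) (3,1) (3,2) (3,3) (4,0) (4,1) (5,0) (5,1)] -> total=24
Click 2 (2,3) count=2: revealed 0 new [(none)] -> total=24
Click 3 (1,0) count=0: revealed 0 new [(none)] -> total=24

Answer: 24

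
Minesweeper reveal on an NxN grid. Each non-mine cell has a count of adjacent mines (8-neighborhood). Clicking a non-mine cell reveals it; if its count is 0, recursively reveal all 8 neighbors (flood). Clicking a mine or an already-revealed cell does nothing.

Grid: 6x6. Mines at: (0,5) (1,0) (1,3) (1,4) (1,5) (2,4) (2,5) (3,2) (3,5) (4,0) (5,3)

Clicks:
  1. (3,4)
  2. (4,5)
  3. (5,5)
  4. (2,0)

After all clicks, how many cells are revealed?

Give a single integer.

Click 1 (3,4) count=3: revealed 1 new [(3,4)] -> total=1
Click 2 (4,5) count=1: revealed 1 new [(4,5)] -> total=2
Click 3 (5,5) count=0: revealed 3 new [(4,4) (5,4) (5,5)] -> total=5
Click 4 (2,0) count=1: revealed 1 new [(2,0)] -> total=6

Answer: 6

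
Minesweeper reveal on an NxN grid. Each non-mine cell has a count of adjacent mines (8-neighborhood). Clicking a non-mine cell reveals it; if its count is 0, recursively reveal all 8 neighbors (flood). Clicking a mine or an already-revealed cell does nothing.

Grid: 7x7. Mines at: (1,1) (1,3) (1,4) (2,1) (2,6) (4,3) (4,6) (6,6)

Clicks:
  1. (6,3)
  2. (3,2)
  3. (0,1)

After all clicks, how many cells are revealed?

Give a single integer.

Click 1 (6,3) count=0: revealed 18 new [(3,0) (3,1) (3,2) (4,0) (4,1) (4,2) (5,0) (5,1) (5,2) (5,3) (5,4) (5,5) (6,0) (6,1) (6,2) (6,3) (6,4) (6,5)] -> total=18
Click 2 (3,2) count=2: revealed 0 new [(none)] -> total=18
Click 3 (0,1) count=1: revealed 1 new [(0,1)] -> total=19

Answer: 19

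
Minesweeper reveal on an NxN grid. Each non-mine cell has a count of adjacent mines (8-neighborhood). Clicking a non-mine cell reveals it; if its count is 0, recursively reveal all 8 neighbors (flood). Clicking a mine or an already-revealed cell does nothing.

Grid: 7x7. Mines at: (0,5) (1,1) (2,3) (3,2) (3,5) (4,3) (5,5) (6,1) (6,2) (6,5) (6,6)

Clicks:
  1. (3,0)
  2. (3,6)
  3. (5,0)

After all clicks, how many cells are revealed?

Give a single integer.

Answer: 9

Derivation:
Click 1 (3,0) count=0: revealed 8 new [(2,0) (2,1) (3,0) (3,1) (4,0) (4,1) (5,0) (5,1)] -> total=8
Click 2 (3,6) count=1: revealed 1 new [(3,6)] -> total=9
Click 3 (5,0) count=1: revealed 0 new [(none)] -> total=9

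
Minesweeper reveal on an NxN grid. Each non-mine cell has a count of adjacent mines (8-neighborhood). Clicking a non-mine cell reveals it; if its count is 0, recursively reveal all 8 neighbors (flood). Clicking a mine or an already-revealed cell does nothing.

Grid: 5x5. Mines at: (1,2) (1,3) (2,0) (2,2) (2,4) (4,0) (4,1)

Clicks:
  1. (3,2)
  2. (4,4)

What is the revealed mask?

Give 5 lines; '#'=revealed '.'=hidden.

Answer: .....
.....
.....
..###
..###

Derivation:
Click 1 (3,2) count=2: revealed 1 new [(3,2)] -> total=1
Click 2 (4,4) count=0: revealed 5 new [(3,3) (3,4) (4,2) (4,3) (4,4)] -> total=6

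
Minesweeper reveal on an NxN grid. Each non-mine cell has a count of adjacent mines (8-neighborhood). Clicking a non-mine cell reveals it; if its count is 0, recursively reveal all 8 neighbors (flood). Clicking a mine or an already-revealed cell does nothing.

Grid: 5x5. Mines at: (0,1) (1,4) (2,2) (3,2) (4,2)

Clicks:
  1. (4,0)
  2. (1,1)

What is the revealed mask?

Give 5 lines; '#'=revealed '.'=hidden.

Answer: .....
##...
##...
##...
##...

Derivation:
Click 1 (4,0) count=0: revealed 8 new [(1,0) (1,1) (2,0) (2,1) (3,0) (3,1) (4,0) (4,1)] -> total=8
Click 2 (1,1) count=2: revealed 0 new [(none)] -> total=8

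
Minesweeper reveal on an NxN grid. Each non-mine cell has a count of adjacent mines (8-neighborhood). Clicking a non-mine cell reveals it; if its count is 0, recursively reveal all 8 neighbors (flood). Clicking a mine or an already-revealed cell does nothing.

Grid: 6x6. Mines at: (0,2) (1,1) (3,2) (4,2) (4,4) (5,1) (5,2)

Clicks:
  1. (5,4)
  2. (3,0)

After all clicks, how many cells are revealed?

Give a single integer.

Click 1 (5,4) count=1: revealed 1 new [(5,4)] -> total=1
Click 2 (3,0) count=0: revealed 6 new [(2,0) (2,1) (3,0) (3,1) (4,0) (4,1)] -> total=7

Answer: 7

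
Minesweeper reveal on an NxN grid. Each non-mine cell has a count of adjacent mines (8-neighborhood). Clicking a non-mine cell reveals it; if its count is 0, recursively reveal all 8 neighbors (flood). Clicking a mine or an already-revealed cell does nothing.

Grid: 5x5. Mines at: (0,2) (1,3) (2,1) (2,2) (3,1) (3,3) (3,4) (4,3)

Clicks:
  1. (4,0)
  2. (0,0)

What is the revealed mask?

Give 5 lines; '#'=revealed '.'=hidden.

Click 1 (4,0) count=1: revealed 1 new [(4,0)] -> total=1
Click 2 (0,0) count=0: revealed 4 new [(0,0) (0,1) (1,0) (1,1)] -> total=5

Answer: ##...
##...
.....
.....
#....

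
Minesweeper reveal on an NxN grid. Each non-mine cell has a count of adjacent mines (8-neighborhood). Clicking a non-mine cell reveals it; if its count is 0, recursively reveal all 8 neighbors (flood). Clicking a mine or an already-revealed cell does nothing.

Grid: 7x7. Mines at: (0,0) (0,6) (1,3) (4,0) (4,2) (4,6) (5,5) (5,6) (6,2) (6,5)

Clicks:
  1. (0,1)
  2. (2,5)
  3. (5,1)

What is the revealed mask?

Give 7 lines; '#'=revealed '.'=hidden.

Click 1 (0,1) count=1: revealed 1 new [(0,1)] -> total=1
Click 2 (2,5) count=0: revealed 14 new [(1,4) (1,5) (1,6) (2,3) (2,4) (2,5) (2,6) (3,3) (3,4) (3,5) (3,6) (4,3) (4,4) (4,5)] -> total=15
Click 3 (5,1) count=3: revealed 1 new [(5,1)] -> total=16

Answer: .#.....
....###
...####
...####
...###.
.#.....
.......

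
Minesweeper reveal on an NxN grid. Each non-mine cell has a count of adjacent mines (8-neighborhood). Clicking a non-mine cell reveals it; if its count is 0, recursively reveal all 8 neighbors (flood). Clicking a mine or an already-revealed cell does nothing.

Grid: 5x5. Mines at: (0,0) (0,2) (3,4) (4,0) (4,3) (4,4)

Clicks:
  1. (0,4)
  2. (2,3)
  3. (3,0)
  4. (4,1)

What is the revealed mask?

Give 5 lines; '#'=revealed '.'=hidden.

Click 1 (0,4) count=0: revealed 6 new [(0,3) (0,4) (1,3) (1,4) (2,3) (2,4)] -> total=6
Click 2 (2,3) count=1: revealed 0 new [(none)] -> total=6
Click 3 (3,0) count=1: revealed 1 new [(3,0)] -> total=7
Click 4 (4,1) count=1: revealed 1 new [(4,1)] -> total=8

Answer: ...##
...##
...##
#....
.#...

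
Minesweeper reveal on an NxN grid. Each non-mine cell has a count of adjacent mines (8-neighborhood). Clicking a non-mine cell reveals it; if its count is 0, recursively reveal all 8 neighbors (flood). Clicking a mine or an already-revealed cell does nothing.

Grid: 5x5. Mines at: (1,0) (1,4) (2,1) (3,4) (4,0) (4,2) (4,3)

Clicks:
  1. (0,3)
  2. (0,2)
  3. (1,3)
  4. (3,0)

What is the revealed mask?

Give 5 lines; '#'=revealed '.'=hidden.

Click 1 (0,3) count=1: revealed 1 new [(0,3)] -> total=1
Click 2 (0,2) count=0: revealed 5 new [(0,1) (0,2) (1,1) (1,2) (1,3)] -> total=6
Click 3 (1,3) count=1: revealed 0 new [(none)] -> total=6
Click 4 (3,0) count=2: revealed 1 new [(3,0)] -> total=7

Answer: .###.
.###.
.....
#....
.....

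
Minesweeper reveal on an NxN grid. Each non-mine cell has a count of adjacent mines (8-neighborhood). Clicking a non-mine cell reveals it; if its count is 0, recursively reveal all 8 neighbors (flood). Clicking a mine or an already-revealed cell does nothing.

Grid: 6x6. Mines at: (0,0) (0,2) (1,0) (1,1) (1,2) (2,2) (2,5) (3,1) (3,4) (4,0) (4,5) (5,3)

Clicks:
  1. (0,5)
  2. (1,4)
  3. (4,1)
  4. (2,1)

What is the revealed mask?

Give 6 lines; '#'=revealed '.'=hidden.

Answer: ...###
...###
.#....
......
.#....
......

Derivation:
Click 1 (0,5) count=0: revealed 6 new [(0,3) (0,4) (0,5) (1,3) (1,4) (1,5)] -> total=6
Click 2 (1,4) count=1: revealed 0 new [(none)] -> total=6
Click 3 (4,1) count=2: revealed 1 new [(4,1)] -> total=7
Click 4 (2,1) count=5: revealed 1 new [(2,1)] -> total=8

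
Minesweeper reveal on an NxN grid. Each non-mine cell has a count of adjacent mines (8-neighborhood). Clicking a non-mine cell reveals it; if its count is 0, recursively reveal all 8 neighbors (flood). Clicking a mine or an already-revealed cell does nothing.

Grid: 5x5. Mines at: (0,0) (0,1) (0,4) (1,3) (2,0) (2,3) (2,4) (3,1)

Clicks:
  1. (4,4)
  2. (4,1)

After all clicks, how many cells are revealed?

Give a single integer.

Click 1 (4,4) count=0: revealed 6 new [(3,2) (3,3) (3,4) (4,2) (4,3) (4,4)] -> total=6
Click 2 (4,1) count=1: revealed 1 new [(4,1)] -> total=7

Answer: 7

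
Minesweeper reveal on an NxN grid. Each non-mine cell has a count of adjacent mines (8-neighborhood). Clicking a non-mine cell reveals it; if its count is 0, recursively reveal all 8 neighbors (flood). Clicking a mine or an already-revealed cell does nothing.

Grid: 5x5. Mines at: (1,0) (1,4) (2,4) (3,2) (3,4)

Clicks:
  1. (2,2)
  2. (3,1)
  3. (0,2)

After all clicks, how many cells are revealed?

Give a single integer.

Click 1 (2,2) count=1: revealed 1 new [(2,2)] -> total=1
Click 2 (3,1) count=1: revealed 1 new [(3,1)] -> total=2
Click 3 (0,2) count=0: revealed 8 new [(0,1) (0,2) (0,3) (1,1) (1,2) (1,3) (2,1) (2,3)] -> total=10

Answer: 10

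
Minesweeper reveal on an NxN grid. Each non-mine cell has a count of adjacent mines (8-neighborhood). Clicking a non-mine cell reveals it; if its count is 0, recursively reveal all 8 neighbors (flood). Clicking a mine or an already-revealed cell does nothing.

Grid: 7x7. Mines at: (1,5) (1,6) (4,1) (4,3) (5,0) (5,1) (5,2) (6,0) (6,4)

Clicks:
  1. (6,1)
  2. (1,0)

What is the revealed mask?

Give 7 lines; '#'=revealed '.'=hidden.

Click 1 (6,1) count=4: revealed 1 new [(6,1)] -> total=1
Click 2 (1,0) count=0: revealed 20 new [(0,0) (0,1) (0,2) (0,3) (0,4) (1,0) (1,1) (1,2) (1,3) (1,4) (2,0) (2,1) (2,2) (2,3) (2,4) (3,0) (3,1) (3,2) (3,3) (3,4)] -> total=21

Answer: #####..
#####..
#####..
#####..
.......
.......
.#.....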